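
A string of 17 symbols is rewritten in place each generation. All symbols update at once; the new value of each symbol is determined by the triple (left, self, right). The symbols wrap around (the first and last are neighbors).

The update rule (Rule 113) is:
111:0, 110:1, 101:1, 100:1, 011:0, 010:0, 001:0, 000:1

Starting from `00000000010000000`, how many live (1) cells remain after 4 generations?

2

11111111001111111
00000001100000000
11111100111111111
00000110000000000
count of 1: 2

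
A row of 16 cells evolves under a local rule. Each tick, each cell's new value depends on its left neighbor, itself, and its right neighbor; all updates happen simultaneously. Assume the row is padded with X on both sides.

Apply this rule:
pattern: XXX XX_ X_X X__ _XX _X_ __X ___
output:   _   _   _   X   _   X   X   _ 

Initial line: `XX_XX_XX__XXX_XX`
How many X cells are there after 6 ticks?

________XX______
X______X__X____X
_X____XXXXXX__X_
_XX__X______XXX_
___XXXX____X____
X_X____X__XXX__X
count of X: 7

7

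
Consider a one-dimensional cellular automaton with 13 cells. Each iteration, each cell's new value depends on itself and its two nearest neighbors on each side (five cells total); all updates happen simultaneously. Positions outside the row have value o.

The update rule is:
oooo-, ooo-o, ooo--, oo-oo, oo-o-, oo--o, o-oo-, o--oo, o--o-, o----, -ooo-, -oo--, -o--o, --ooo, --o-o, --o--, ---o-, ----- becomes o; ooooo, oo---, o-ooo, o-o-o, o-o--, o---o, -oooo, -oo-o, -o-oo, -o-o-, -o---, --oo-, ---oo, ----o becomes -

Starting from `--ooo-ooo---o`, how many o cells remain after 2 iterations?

oooooo-oo---o
----ooooo---o
count of o: 6

6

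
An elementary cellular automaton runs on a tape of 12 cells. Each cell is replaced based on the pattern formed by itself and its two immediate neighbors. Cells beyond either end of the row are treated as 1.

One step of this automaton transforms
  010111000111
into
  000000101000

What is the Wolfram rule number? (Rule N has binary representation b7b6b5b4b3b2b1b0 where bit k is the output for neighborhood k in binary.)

position 4: 111 → 0  (bit 7 = 0)
position 5: 110 → 0  (bit 6 = 0)
position 0: 101 → 0  (bit 5 = 0)
position 6: 100 → 1  (bit 4 = 1)
position 3: 011 → 0  (bit 3 = 0)
position 1: 010 → 0  (bit 2 = 0)
position 8: 001 → 1  (bit 1 = 1)
position 7: 000 → 0  (bit 0 = 0)
bits b7..b0 = 00010010 = 18

18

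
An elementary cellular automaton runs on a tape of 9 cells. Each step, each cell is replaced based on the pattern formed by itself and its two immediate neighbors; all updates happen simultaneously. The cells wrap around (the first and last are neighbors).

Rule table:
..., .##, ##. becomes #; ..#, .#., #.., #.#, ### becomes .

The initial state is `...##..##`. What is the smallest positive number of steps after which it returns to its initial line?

step 1: .#.##..##
step 2: ...##..##

2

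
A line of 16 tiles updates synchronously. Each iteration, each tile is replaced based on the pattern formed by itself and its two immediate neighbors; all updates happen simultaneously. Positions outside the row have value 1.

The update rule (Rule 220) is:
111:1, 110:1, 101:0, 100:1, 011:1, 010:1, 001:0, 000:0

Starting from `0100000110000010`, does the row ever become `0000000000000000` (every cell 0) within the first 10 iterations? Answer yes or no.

0110000111000010
0111000111100010
0111100111110010
0111110111111010
0111110111111010  (fixed point — unchanged through iteration 10)
iteration 10 is 0111110111111010, still not uniform 0

no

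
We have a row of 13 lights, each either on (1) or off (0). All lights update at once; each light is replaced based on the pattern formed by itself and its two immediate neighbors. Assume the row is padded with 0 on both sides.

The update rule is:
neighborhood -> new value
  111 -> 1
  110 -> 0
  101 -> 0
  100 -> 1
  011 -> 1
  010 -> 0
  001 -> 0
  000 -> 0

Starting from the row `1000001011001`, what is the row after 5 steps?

0000010000000

0100000010100
0010000000010
0001000000001
0000100000000
0000010000000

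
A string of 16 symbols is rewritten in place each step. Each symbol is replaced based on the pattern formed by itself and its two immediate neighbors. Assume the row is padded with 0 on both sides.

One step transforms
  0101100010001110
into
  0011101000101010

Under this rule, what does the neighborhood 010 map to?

At position 1 the neighborhood is 010; the next row has 0 there.

0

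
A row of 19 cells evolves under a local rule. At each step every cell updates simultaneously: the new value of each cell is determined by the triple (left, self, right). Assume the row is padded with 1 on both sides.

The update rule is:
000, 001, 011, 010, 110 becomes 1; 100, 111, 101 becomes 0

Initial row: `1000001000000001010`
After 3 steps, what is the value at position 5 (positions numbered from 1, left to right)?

1

1011111011111111010
1010001010000001010
1010111010111111010
position 5 holds 1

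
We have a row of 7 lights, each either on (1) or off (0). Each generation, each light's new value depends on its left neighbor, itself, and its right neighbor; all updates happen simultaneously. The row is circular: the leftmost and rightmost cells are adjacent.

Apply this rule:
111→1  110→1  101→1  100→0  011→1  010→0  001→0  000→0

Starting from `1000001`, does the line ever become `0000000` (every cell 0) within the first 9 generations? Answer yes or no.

no

1000001  (fixed point — unchanged through generation 9)
generation 9 is 1000001, still not uniform 0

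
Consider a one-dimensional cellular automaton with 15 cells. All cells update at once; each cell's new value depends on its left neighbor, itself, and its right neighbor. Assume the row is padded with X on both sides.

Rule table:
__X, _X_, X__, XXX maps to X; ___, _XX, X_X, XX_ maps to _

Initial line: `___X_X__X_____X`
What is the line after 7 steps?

step 1: X_XX_XXXXX___X_
step 2: ______XXX_X_XX_
step 3: X____X_X__X____
step 4: _X__XX_XXXXX__X
step 5: _XXX____XXX_XX_
step 6: __X_X__X_X_____
step 7: XXX_XXXX_XX___X

XXX_XXXX_XX___X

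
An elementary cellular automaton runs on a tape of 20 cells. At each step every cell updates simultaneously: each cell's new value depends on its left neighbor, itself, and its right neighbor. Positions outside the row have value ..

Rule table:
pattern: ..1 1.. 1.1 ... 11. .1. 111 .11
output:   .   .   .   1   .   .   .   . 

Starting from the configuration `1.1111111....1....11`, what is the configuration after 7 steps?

..........11...11...
111111111....1....11
..........11...11...  (repeats step 1; period 2)
step 7: ..........11...11...

..........11...11...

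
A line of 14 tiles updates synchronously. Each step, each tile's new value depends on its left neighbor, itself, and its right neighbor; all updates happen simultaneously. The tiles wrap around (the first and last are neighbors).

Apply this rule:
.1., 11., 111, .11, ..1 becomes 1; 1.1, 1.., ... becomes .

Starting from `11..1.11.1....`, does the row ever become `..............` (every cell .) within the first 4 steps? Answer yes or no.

no

11.11.11.1...1
11.11.11.1..11
11.11.11.1.111
11.11.11.1.111
step 4 is 11.11.11.1.111, still not uniform .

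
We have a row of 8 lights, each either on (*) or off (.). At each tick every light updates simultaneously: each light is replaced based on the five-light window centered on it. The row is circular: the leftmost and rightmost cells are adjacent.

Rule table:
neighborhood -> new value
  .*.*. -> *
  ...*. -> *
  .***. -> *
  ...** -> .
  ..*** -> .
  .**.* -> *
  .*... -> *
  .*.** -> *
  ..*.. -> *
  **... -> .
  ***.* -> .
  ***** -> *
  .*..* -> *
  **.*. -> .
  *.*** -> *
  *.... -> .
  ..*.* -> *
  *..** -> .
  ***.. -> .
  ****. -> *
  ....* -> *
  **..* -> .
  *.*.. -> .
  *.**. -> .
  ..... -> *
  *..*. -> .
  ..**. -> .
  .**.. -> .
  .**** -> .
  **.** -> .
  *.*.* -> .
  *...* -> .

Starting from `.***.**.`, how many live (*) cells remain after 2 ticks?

7

..*.....
****.***
count of *: 7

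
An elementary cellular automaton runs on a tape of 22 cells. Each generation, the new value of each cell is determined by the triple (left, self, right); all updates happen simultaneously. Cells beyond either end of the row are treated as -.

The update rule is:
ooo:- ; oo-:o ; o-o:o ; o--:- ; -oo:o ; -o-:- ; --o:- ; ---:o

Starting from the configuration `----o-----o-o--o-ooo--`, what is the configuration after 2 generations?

ooo---ooo--o----oo-o-o
o-o-o-o-o----oo-ooo-o-

o-o-o-o-o----oo-ooo-o-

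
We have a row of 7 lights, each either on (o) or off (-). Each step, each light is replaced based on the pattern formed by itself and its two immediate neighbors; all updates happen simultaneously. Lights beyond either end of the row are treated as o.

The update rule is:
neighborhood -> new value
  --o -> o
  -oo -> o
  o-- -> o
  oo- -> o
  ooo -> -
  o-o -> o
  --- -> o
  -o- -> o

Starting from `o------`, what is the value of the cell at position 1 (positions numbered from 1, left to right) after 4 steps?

-

ooooooo
-------
ooooooo  (repeats step 1; period 2)
step 4: -------
position 1 holds -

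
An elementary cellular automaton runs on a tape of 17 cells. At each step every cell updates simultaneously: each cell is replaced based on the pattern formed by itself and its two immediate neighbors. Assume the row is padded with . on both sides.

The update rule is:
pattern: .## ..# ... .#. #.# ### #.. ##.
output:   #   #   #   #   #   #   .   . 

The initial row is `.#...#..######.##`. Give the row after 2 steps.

#.###.######.##..

step 1: ##.###.######.##.
step 2: #.###.######.##..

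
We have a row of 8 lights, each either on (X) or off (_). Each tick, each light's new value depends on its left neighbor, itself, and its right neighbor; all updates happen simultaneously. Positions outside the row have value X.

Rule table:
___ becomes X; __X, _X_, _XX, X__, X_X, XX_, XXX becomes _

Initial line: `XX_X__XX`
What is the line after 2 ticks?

_XXXXXX_

________
_XXXXXX_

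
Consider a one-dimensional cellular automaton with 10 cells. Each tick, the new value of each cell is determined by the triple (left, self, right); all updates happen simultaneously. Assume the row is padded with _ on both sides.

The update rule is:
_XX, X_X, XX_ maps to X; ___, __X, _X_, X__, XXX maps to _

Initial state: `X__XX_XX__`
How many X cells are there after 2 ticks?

2

___XXXXX__
___X___X__
count of X: 2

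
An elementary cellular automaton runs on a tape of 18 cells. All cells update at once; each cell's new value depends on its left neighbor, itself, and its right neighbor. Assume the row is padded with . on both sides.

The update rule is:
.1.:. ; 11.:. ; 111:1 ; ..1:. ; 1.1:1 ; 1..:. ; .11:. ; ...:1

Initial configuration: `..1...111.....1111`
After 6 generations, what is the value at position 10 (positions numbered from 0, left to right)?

1

1...1..1..111..11.
..1........1......
1...111111...11111
..1..1111..1..111.
1.....11.......1..
..111....11111...1
position 10 holds 1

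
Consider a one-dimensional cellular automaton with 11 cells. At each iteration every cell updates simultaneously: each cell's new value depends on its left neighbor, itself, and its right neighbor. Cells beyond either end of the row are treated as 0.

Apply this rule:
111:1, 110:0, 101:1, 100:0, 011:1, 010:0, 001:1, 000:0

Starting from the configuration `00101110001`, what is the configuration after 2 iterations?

10111000100

iteration 1: 01011100010
iteration 2: 10111000100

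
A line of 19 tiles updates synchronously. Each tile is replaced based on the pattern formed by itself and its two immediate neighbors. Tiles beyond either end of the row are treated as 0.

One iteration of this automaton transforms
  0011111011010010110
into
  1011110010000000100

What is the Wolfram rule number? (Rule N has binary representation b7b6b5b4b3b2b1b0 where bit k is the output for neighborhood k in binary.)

position 3: 111 → 1  (bit 7 = 1)
position 6: 110 → 0  (bit 6 = 0)
position 7: 101 → 0  (bit 5 = 0)
position 12: 100 → 0  (bit 4 = 0)
position 2: 011 → 1  (bit 3 = 1)
position 11: 010 → 0  (bit 2 = 0)
position 1: 001 → 0  (bit 1 = 0)
position 0: 000 → 1  (bit 0 = 1)
bits b7..b0 = 10001001 = 137

137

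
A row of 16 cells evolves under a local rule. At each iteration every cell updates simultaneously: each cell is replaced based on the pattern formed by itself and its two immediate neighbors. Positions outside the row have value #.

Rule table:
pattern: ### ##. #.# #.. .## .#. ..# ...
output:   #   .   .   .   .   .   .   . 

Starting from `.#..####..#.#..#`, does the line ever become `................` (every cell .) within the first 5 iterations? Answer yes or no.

yes

.....##.........
................
all cells are . at iteration 2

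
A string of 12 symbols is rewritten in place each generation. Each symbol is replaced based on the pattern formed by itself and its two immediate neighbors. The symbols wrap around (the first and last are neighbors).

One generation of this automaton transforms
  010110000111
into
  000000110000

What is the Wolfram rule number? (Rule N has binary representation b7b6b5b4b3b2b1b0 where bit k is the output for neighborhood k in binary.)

1

position 10: 111 → 0  (bit 7 = 0)
position 4: 110 → 0  (bit 6 = 0)
position 0: 101 → 0  (bit 5 = 0)
position 5: 100 → 0  (bit 4 = 0)
position 3: 011 → 0  (bit 3 = 0)
position 1: 010 → 0  (bit 2 = 0)
position 8: 001 → 0  (bit 1 = 0)
position 6: 000 → 1  (bit 0 = 1)
bits b7..b0 = 00000001 = 1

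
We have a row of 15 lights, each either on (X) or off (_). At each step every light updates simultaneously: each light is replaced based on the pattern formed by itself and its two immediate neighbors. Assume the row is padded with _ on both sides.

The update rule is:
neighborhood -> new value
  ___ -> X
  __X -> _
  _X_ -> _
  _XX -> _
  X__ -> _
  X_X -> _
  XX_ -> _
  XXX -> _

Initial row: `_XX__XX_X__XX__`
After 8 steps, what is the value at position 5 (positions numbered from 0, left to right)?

X

______________X
XXXXXXXXXXXXX__
______________X  (repeats step 1; period 2)
step 8: XXXXXXXXXXXXX__
position 5 holds X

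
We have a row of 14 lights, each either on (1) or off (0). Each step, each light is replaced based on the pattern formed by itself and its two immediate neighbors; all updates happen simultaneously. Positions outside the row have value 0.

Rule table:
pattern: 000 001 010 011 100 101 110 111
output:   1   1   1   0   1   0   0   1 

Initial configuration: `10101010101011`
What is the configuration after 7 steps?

10101001101111

step 1: 10101010101000
step 2: 10101010101111
step 3: 10101010100110
step 4: 10101010111001
step 5: 10101010010111
step 6: 10101011110010
step 7: 10101001101111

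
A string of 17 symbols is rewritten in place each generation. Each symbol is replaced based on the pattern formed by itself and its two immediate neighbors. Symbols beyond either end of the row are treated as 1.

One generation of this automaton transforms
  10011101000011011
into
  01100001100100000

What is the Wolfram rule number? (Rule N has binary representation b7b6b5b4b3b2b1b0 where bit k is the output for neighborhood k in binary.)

position 4: 111 → 0  (bit 7 = 0)
position 0: 110 → 0  (bit 6 = 0)
position 6: 101 → 0  (bit 5 = 0)
position 1: 100 → 1  (bit 4 = 1)
position 3: 011 → 0  (bit 3 = 0)
position 7: 010 → 1  (bit 2 = 1)
position 2: 001 → 1  (bit 1 = 1)
position 9: 000 → 0  (bit 0 = 0)
bits b7..b0 = 00010110 = 22

22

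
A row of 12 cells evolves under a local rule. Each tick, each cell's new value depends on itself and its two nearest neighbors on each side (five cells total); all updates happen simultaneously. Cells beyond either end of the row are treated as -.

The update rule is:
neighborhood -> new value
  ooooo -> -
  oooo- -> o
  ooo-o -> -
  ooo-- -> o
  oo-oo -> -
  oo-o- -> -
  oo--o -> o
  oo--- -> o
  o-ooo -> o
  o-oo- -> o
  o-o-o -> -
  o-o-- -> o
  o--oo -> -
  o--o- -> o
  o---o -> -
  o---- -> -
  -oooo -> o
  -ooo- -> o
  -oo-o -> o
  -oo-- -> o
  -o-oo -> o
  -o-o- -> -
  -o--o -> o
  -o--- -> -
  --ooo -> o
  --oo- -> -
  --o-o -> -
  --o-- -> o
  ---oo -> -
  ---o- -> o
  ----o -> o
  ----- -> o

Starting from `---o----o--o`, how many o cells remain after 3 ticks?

7

oooo--oooooo
ooooo-oo--oo
oo-o--ooo--o
count of o: 7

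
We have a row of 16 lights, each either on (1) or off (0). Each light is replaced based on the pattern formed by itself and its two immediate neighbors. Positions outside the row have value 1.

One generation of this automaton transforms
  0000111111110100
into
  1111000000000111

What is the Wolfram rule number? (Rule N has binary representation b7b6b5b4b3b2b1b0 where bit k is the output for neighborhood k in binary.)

position 5: 111 → 0  (bit 7 = 0)
position 11: 110 → 0  (bit 6 = 0)
position 12: 101 → 0  (bit 5 = 0)
position 0: 100 → 1  (bit 4 = 1)
position 4: 011 → 0  (bit 3 = 0)
position 13: 010 → 1  (bit 2 = 1)
position 3: 001 → 1  (bit 1 = 1)
position 1: 000 → 1  (bit 0 = 1)
bits b7..b0 = 00010111 = 23

23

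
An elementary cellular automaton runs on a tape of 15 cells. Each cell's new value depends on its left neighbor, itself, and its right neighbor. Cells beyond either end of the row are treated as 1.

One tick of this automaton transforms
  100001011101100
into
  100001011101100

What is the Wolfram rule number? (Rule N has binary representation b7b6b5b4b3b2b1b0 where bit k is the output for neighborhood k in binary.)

position 8: 111 → 1  (bit 7 = 1)
position 0: 110 → 1  (bit 6 = 1)
position 6: 101 → 0  (bit 5 = 0)
position 1: 100 → 0  (bit 4 = 0)
position 7: 011 → 1  (bit 3 = 1)
position 5: 010 → 1  (bit 2 = 1)
position 4: 001 → 0  (bit 1 = 0)
position 2: 000 → 0  (bit 0 = 0)
bits b7..b0 = 11001100 = 204

204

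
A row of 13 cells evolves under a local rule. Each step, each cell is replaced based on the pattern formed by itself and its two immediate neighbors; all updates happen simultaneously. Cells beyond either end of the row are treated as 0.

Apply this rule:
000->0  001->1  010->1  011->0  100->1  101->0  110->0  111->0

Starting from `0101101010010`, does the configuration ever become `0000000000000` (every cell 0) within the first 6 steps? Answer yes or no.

no

1100001011111
0010011000000
0111100100000
1000011110000
1100100001000
0011110011100
step 6 is 0011110011100, still not uniform 0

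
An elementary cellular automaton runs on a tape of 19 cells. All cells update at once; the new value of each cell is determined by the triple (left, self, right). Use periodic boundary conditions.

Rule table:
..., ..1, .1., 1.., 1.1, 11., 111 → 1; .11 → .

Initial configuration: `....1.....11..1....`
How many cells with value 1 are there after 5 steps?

18

step 1: 1111111111.11111111
step 2: 11111111111.1111111
step 3: 111111111111.111111
step 4: 1111111111111.11111
step 5: 11111111111111.1111
count of 1: 18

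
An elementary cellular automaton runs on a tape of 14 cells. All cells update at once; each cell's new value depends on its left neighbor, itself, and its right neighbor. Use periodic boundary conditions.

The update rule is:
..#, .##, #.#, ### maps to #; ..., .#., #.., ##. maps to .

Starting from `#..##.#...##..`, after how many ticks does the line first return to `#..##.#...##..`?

..##.#...##..#
.##.#...##..#.
##.#...##..#..
#.#...##..#..#
.#...##..#..##
#...##..#..##.
...##..#..##.#
..##..#..##.#.
.##..#..##.#..
##..#..##.#...
#..#..##.#...#
..#..##.#...##
.#..##.#...##.
#..##.#...##..

14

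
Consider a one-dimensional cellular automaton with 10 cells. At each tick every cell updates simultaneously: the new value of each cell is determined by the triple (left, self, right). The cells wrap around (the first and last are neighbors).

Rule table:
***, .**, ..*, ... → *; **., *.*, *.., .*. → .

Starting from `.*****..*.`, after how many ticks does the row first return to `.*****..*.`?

tick 1: *****..*..
tick 2: ****..*..*
tick 3: ***..*..**
tick 4: **..*..***
tick 5: *..*..****
tick 6: ..*..*****
tick 7: .*..*****.
tick 8: *..*****..
tick 9: ..*****..*
tick 10: .*****..*.

10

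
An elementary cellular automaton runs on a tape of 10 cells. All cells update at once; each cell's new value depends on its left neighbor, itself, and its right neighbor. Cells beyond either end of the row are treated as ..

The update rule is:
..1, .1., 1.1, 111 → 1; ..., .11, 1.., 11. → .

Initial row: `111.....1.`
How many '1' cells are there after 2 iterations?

3

.1.....11.
11....1...
count of 1: 3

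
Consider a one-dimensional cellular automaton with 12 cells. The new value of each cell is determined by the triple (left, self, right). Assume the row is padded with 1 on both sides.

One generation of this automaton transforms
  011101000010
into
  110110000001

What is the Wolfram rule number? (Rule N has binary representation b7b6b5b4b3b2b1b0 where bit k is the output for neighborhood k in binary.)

position 2: 111 → 0  (bit 7 = 0)
position 3: 110 → 1  (bit 6 = 1)
position 0: 101 → 1  (bit 5 = 1)
position 6: 100 → 0  (bit 4 = 0)
position 1: 011 → 1  (bit 3 = 1)
position 5: 010 → 0  (bit 2 = 0)
position 9: 001 → 0  (bit 1 = 0)
position 7: 000 → 0  (bit 0 = 0)
bits b7..b0 = 01101000 = 104

104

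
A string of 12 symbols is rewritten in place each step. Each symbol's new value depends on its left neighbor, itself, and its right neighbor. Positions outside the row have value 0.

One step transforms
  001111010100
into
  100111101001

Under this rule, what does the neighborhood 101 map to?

At position 6 the neighborhood is 101; the next row has 1 there.

1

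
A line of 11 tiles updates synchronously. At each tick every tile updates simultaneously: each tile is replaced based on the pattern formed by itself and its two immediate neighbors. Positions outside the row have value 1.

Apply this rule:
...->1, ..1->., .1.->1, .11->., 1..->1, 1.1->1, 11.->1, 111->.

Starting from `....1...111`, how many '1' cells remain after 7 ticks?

tick 1: 111.111....
tick 2: ..11..1111.
tick 3: 1..11....11
tick 4: 11..1111...
tick 5: .11....111.
tick 6: 1.1111...11
tick 7: 11...111...
count of 1: 5

5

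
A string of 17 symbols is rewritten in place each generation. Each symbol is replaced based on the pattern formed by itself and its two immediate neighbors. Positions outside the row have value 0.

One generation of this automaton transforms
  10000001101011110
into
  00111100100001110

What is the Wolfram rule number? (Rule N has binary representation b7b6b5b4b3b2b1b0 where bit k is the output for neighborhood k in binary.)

position 13: 111 → 1  (bit 7 = 1)
position 8: 110 → 1  (bit 6 = 1)
position 9: 101 → 0  (bit 5 = 0)
position 1: 100 → 0  (bit 4 = 0)
position 7: 011 → 0  (bit 3 = 0)
position 0: 010 → 0  (bit 2 = 0)
position 6: 001 → 0  (bit 1 = 0)
position 2: 000 → 1  (bit 0 = 1)
bits b7..b0 = 11000001 = 193

193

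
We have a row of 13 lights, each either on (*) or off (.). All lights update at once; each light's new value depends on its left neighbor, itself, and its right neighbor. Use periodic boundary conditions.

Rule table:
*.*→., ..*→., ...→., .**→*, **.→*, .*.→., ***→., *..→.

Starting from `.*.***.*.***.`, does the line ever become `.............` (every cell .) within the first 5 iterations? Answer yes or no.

...*.*...*.*.
.............
all cells are . at iteration 2

yes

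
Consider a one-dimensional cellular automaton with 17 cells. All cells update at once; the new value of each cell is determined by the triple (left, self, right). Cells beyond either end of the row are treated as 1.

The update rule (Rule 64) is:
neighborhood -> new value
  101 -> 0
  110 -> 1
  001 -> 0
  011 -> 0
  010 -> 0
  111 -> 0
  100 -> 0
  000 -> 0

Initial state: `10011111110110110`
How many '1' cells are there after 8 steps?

step 1: 10000000010010010
step 2: 10000000000000000
step 3: 10000000000000000  (fixed point — unchanged through step 8)
count of 1: 1

1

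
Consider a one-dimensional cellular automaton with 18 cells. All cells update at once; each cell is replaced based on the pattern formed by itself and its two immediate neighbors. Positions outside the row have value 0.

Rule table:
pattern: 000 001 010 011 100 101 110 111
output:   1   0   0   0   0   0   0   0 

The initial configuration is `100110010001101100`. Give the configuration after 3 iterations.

000000000100000001
111111110001111100
000000000100000001

000000000100000001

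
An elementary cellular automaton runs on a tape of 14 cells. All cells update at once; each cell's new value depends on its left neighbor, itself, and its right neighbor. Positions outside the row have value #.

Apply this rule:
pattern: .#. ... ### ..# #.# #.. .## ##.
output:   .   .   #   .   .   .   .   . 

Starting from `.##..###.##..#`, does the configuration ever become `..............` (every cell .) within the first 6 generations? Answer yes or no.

yes

generation 1: ......#.......
generation 2: ..............
all cells are . at generation 2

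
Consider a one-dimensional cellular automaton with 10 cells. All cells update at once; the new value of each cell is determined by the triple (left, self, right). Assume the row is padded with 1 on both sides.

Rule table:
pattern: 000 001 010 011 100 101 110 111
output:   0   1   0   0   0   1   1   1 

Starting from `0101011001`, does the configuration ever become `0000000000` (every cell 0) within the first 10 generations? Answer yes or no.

1010101010
1101010101
1110101010
1111010101
1111101010
1111110101
1111111010
1111111101
1111111110
1111111111
generation 10 is 1111111111, still not uniform 0

no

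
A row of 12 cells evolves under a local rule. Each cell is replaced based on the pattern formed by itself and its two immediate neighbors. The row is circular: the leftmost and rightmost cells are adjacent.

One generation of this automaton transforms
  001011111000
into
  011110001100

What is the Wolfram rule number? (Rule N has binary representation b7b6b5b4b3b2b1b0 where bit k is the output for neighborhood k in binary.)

126

position 5: 111 → 0  (bit 7 = 0)
position 8: 110 → 1  (bit 6 = 1)
position 3: 101 → 1  (bit 5 = 1)
position 9: 100 → 1  (bit 4 = 1)
position 4: 011 → 1  (bit 3 = 1)
position 2: 010 → 1  (bit 2 = 1)
position 1: 001 → 1  (bit 1 = 1)
position 0: 000 → 0  (bit 0 = 0)
bits b7..b0 = 01111110 = 126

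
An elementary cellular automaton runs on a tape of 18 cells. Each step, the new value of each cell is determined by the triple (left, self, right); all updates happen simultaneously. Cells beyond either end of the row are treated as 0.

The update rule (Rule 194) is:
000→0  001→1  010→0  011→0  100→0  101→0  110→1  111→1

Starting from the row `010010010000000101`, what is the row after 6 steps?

step 1: 100100100000001000
step 2: 001001000000010000
step 3: 010010000000100000
step 4: 100100000001000000
step 5: 001000000010000000
step 6: 010000000100000000

010000000100000000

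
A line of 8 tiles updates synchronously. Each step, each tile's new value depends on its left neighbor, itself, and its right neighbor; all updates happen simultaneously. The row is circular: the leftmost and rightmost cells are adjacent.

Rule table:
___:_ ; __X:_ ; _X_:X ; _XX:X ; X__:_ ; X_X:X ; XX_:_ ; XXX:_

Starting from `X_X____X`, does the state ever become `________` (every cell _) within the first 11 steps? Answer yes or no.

no

_XX____X
XX_____X
_______X
_______X  (fixed point — unchanged through step 11)
step 11 is _______X, still not uniform _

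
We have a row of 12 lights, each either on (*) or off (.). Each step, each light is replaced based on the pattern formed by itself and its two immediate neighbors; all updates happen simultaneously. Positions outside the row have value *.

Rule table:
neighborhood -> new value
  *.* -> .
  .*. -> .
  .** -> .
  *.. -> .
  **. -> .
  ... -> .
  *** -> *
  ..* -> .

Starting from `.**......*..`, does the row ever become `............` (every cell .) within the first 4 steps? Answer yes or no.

yes

............
all cells are . at step 1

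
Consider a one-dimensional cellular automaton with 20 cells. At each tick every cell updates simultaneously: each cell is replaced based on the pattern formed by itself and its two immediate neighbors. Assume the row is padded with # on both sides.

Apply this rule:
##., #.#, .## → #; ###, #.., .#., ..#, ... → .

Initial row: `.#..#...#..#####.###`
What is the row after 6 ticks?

#..........#...###..
#..............#.#..
#...............#...
#...................
#...................  (fixed point — unchanged through tick 6)

#...................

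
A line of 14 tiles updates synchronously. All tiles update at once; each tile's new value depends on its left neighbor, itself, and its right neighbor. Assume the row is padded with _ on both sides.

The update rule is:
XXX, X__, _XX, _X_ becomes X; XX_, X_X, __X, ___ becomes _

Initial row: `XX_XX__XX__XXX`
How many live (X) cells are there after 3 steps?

X__X_X_X_X_XX_
XX_X_X_X_X_X_X
X__X_X_X_X_X_X
count of X: 7

7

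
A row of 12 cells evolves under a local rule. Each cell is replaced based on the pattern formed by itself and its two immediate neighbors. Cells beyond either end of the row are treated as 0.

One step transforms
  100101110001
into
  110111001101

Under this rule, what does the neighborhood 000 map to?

At position 9 the neighborhood is 000; the next row has 1 there.

1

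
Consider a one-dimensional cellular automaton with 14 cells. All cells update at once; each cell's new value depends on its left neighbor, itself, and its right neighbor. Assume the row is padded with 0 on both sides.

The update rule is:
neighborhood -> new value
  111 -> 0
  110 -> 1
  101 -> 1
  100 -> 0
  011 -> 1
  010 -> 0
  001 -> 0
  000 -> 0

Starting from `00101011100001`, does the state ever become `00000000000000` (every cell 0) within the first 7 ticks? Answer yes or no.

00010110100000
00001111000000
00001001000000
00000000000000
all cells are 0 at tick 4

yes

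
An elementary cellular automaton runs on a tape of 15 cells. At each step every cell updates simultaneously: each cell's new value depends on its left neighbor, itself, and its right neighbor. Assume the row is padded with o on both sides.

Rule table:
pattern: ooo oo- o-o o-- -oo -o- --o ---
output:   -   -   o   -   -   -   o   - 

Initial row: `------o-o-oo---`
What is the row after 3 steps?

-----o-o-o----o
----o-o-o----o-
---o-o-o----o-o

---o-o-o----o-o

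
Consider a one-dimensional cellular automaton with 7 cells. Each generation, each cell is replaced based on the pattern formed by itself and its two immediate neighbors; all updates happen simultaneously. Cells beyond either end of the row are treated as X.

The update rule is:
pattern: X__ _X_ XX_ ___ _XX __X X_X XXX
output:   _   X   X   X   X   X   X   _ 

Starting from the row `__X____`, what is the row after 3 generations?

_XX_XXX
XXXXX__
____X_X

____X_X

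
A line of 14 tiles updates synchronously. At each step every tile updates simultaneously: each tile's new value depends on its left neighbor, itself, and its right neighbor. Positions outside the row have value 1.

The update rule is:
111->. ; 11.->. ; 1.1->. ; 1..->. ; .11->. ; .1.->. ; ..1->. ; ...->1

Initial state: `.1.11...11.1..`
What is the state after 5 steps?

......1.......

......1.......
.1111...11111.
......1.......  (repeats step 1; period 2)
step 5: ......1.......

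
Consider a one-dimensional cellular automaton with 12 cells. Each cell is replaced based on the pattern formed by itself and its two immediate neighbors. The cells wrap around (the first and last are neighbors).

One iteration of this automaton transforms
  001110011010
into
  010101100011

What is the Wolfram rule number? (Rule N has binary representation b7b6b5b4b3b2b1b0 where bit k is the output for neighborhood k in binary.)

150

position 3: 111 → 1  (bit 7 = 1)
position 4: 110 → 0  (bit 6 = 0)
position 9: 101 → 0  (bit 5 = 0)
position 5: 100 → 1  (bit 4 = 1)
position 2: 011 → 0  (bit 3 = 0)
position 10: 010 → 1  (bit 2 = 1)
position 1: 001 → 1  (bit 1 = 1)
position 0: 000 → 0  (bit 0 = 0)
bits b7..b0 = 10010110 = 150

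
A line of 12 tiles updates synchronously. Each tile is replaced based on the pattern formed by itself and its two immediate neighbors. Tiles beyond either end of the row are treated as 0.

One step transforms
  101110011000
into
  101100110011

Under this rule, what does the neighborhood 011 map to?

At position 2 the neighborhood is 011; the next row has 1 there.

1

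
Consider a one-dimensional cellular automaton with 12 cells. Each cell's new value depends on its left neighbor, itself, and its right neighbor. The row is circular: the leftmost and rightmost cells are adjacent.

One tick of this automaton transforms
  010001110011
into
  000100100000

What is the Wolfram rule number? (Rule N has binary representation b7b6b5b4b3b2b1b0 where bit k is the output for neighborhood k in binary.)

position 6: 111 → 1  (bit 7 = 1)
position 7: 110 → 0  (bit 6 = 0)
position 0: 101 → 0  (bit 5 = 0)
position 2: 100 → 0  (bit 4 = 0)
position 5: 011 → 0  (bit 3 = 0)
position 1: 010 → 0  (bit 2 = 0)
position 4: 001 → 0  (bit 1 = 0)
position 3: 000 → 1  (bit 0 = 1)
bits b7..b0 = 10000001 = 129

129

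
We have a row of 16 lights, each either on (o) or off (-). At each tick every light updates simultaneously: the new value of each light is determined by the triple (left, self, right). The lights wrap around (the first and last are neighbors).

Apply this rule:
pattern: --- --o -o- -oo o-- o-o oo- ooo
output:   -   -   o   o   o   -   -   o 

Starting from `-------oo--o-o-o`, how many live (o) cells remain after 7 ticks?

8

o------o-o-o-o-o
-o-----o-o-o-o-o
-oo----o-o-o-o-o
-o-o---o-o-o-o-o
-o-oo--o-o-o-o-o
-o-o-o-o-o-o-o-o
-o-o-o-o-o-o-o-o
count of o: 8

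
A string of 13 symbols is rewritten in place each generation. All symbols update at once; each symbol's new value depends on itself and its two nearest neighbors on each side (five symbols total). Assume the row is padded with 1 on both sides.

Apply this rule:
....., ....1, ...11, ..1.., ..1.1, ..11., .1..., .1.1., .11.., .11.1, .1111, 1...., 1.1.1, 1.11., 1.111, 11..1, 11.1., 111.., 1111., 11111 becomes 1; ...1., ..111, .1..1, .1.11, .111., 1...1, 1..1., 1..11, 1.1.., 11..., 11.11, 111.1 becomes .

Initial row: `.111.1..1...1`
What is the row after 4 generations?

generation 1: .1..1...11.1.
generation 2: 1...11.11111.
generation 3: 1..111.1111..
generation 4: 11.....11111.

11.....11111.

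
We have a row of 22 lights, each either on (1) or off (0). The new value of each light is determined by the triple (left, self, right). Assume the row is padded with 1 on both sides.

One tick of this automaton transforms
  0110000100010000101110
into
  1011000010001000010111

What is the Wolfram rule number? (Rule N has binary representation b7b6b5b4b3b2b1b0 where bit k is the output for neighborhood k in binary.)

240

position 19: 111 → 1  (bit 7 = 1)
position 2: 110 → 1  (bit 6 = 1)
position 0: 101 → 1  (bit 5 = 1)
position 3: 100 → 1  (bit 4 = 1)
position 1: 011 → 0  (bit 3 = 0)
position 7: 010 → 0  (bit 2 = 0)
position 6: 001 → 0  (bit 1 = 0)
position 4: 000 → 0  (bit 0 = 0)
bits b7..b0 = 11110000 = 240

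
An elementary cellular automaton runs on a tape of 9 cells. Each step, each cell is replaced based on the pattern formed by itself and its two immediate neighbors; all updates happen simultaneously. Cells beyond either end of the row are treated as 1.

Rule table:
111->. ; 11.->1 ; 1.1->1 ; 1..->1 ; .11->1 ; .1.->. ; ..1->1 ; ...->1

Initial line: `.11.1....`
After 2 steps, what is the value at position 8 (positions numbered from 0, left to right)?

.

step 1: 1111.1111
step 2: ...111...
position 8 holds .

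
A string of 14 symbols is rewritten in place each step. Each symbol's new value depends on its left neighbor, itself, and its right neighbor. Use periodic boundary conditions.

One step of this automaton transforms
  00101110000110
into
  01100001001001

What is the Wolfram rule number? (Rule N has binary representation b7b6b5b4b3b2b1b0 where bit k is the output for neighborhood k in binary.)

position 5: 111 → 0  (bit 7 = 0)
position 6: 110 → 0  (bit 6 = 0)
position 3: 101 → 0  (bit 5 = 0)
position 7: 100 → 1  (bit 4 = 1)
position 4: 011 → 0  (bit 3 = 0)
position 2: 010 → 1  (bit 2 = 1)
position 1: 001 → 1  (bit 1 = 1)
position 0: 000 → 0  (bit 0 = 0)
bits b7..b0 = 00010110 = 22

22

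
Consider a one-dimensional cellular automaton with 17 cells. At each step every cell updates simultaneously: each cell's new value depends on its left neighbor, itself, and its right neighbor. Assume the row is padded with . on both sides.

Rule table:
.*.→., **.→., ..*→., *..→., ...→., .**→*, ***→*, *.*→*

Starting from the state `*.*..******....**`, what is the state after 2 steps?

.*...*****.....*.
.....****........

.....****........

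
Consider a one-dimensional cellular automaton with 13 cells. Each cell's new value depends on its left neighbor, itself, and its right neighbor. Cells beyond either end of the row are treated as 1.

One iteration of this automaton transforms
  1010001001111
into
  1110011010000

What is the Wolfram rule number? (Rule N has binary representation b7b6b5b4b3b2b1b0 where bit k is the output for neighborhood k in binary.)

position 10: 111 → 0  (bit 7 = 0)
position 0: 110 → 1  (bit 6 = 1)
position 1: 101 → 1  (bit 5 = 1)
position 3: 100 → 0  (bit 4 = 0)
position 9: 011 → 0  (bit 3 = 0)
position 2: 010 → 1  (bit 2 = 1)
position 5: 001 → 1  (bit 1 = 1)
position 4: 000 → 0  (bit 0 = 0)
bits b7..b0 = 01100110 = 102

102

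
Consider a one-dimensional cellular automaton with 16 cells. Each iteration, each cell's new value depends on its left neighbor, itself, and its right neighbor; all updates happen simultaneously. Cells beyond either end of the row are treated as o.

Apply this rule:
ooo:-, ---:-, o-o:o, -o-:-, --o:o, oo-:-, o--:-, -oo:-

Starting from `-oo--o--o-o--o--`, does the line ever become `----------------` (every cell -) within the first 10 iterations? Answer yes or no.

o---o--o-o--o--o
---o--o-o--o--o-
--o--o-o--o--o-o
-o--o-o--o--o-o-
o--o-o--o--o-o-o
--o-o--o--o-o-o-
-o-o--o--o-o-o-o
o-o--o--o-o-o-o-
-o--o--o-o-o-o-o
o--o--o-o-o-o-o-
iteration 10 is o--o--o-o-o-o-o-, still not uniform -

no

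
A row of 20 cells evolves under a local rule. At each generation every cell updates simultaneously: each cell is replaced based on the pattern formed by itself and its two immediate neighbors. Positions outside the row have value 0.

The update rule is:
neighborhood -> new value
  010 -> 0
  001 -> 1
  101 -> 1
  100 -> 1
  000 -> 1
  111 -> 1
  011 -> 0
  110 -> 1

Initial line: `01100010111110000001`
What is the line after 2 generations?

10111101011111111110
01011110101111111111

01011110101111111111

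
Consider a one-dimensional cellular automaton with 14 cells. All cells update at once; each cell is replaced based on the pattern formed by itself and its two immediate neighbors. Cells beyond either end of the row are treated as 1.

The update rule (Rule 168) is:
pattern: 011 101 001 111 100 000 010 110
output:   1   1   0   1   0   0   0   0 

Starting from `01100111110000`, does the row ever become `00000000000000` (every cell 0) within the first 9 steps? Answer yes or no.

yes

11000111100000
10000111000000
00000110000000
00000100000000
00000000000000
all cells are 0 at step 5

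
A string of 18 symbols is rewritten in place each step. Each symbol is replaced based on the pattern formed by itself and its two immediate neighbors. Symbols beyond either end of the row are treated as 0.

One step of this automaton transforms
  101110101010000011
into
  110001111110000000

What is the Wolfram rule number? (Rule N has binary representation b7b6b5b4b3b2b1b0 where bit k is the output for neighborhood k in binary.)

36

position 3: 111 → 0  (bit 7 = 0)
position 4: 110 → 0  (bit 6 = 0)
position 1: 101 → 1  (bit 5 = 1)
position 11: 100 → 0  (bit 4 = 0)
position 2: 011 → 0  (bit 3 = 0)
position 0: 010 → 1  (bit 2 = 1)
position 15: 001 → 0  (bit 1 = 0)
position 12: 000 → 0  (bit 0 = 0)
bits b7..b0 = 00100100 = 36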